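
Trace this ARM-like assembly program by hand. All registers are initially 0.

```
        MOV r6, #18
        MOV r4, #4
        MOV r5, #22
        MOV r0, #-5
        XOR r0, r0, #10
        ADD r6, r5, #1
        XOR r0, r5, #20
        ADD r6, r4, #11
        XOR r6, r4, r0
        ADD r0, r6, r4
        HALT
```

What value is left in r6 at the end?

after MOV r6, #18: r6=18
after MOV r4, #4: r4=4
after MOV r5, #22: r5=22
after MOV r0, #-5: r0=-5
after XOR r0, r0, #10: r0=(-5)^10=-15
after ADD r6, r5, #1: r6=22+1=23
after XOR r0, r5, #20: r0=22^20=2
after ADD r6, r4, #11: r6=4+11=15
after XOR r6, r4, r0: r6=4^2=6
after ADD r0, r6, r4: r0=6+4=10
halt.

6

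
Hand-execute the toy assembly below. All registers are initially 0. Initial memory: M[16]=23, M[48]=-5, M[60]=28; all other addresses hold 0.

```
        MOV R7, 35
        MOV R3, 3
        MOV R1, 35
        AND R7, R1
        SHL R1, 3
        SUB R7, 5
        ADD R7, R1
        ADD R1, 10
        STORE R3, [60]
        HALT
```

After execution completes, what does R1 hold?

after MOV R7, 35: R7=35
after MOV R3, 3: R3=3
after MOV R1, 35: R1=35
after AND R7, R1: R7=35&35=35
after SHL R1, 3: R1=35<<3=280
after SUB R7, 5: R7=35-5=30
after ADD R7, R1: R7=30+280=310
after ADD R1, 10: R1=280+10=290
STORE R3, [60] → M[60]=3
halt.

290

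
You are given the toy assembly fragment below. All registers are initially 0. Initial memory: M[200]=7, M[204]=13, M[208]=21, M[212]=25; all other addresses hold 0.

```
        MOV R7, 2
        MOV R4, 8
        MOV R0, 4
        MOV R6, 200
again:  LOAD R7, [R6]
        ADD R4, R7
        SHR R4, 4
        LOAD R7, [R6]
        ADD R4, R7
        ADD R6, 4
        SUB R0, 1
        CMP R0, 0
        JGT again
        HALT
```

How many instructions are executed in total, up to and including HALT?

41

R7=2
R4=8
R0=4
R6=200
R7=M[200]=7
R4=8+7=15
R4=15>>4=0
R7=M[200]=7
R4=0+7=7
R6=200+4=204
R0=4-1=3
CMP R0, 0  (cmp 3,0)
JGT again: taken
R7=M[204]=13
R4=7+13=20
R4=20>>4=1
R7=M[204]=13
R4=1+13=14
R6=204+4=208
R0=3-1=2
CMP R0, 0  (cmp 2,0)
JGT again: taken
R7=M[208]=21
R4=14+21=35
R4=35>>4=2
R7=M[208]=21
R4=2+21=23
R6=208+4=212
R0=2-1=1
CMP R0, 0  (cmp 1,0)
JGT again: taken
R7=M[212]=25
R4=23+25=48
R4=48>>4=3
R7=M[212]=25
R4=3+25=28
R6=212+4=216
R0=1-1=0
CMP R0, 0  (cmp 0,0)
JGT again: not taken
halt.
Total executed instructions: 41.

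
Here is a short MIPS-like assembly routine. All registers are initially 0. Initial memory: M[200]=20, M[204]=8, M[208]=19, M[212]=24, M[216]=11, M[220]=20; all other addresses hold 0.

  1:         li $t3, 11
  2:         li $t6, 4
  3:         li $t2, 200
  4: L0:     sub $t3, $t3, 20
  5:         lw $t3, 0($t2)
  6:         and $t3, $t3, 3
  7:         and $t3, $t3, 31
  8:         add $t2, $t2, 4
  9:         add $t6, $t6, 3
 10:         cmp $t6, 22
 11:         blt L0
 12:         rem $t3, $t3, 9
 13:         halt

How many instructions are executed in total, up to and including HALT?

53

after li $t3, 11: $t3=11
after li $t6, 4: $t6=4
after li $t2, 200: $t2=200
after sub $t3, $t3, 20: $t3=11-20=-9
after lw $t3, 0($t2): $t3=M[200]=20
after and $t3, $t3, 3: $t3=20&3=0
after and $t3, $t3, 31: $t3=0&31=0
after add $t2, $t2, 4: $t2=200+4=204
after add $t6, $t6, 3: $t6=4+3=7
cmp $t6, 22  (cmp 7,22)
blt L0: taken
after sub $t3, $t3, 20: $t3=0-20=-20
after lw $t3, 0($t2): $t3=M[204]=8
after and $t3, $t3, 3: $t3=8&3=0
after and $t3, $t3, 31: $t3=0&31=0
after add $t2, $t2, 4: $t2=204+4=208
after add $t6, $t6, 3: $t6=7+3=10
cmp $t6, 22  (cmp 10,22)
blt L0: taken
after sub $t3, $t3, 20: $t3=0-20=-20
after lw $t3, 0($t2): $t3=M[208]=19
after and $t3, $t3, 3: $t3=19&3=3
after and $t3, $t3, 31: $t3=3&31=3
after add $t2, $t2, 4: $t2=208+4=212
after add $t6, $t6, 3: $t6=10+3=13
cmp $t6, 22  (cmp 13,22)
blt L0: taken
after sub $t3, $t3, 20: $t3=3-20=-17
after lw $t3, 0($t2): $t3=M[212]=24
after and $t3, $t3, 3: $t3=24&3=0
after and $t3, $t3, 31: $t3=0&31=0
after add $t2, $t2, 4: $t2=212+4=216
after add $t6, $t6, 3: $t6=13+3=16
cmp $t6, 22  (cmp 16,22)
blt L0: taken
after sub $t3, $t3, 20: $t3=0-20=-20
after lw $t3, 0($t2): $t3=M[216]=11
after and $t3, $t3, 3: $t3=11&3=3
after and $t3, $t3, 31: $t3=3&31=3
after add $t2, $t2, 4: $t2=216+4=220
after add $t6, $t6, 3: $t6=16+3=19
cmp $t6, 22  (cmp 19,22)
blt L0: taken
after sub $t3, $t3, 20: $t3=3-20=-17
after lw $t3, 0($t2): $t3=M[220]=20
after and $t3, $t3, 3: $t3=20&3=0
after and $t3, $t3, 31: $t3=0&31=0
after add $t2, $t2, 4: $t2=220+4=224
after add $t6, $t6, 3: $t6=19+3=22
cmp $t6, 22  (cmp 22,22)
blt L0: not taken
after rem $t3, $t3, 9: $t3=0%9=0
halt.
Total executed instructions: 53.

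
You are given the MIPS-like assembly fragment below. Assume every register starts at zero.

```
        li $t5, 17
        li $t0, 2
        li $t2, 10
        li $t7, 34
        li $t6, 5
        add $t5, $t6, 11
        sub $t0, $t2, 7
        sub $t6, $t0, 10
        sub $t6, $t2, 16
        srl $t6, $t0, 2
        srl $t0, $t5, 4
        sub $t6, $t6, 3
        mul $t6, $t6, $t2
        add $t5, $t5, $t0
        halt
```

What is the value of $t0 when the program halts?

1

li $t5, 17 → $t5=17
li $t0, 2 → $t0=2
li $t2, 10 → $t2=10
li $t7, 34 → $t7=34
li $t6, 5 → $t6=5
add $t5, $t6, 11 → $t5=5+11=16
sub $t0, $t2, 7 → $t0=10-7=3
sub $t6, $t0, 10 → $t6=3-10=-7
sub $t6, $t2, 16 → $t6=10-16=-6
srl $t6, $t0, 2 → $t6=3>>2=0
srl $t0, $t5, 4 → $t0=16>>4=1
sub $t6, $t6, 3 → $t6=0-3=-3
mul $t6, $t6, $t2 → $t6=(-3)*10=-30
add $t5, $t5, $t0 → $t5=16+1=17
halt.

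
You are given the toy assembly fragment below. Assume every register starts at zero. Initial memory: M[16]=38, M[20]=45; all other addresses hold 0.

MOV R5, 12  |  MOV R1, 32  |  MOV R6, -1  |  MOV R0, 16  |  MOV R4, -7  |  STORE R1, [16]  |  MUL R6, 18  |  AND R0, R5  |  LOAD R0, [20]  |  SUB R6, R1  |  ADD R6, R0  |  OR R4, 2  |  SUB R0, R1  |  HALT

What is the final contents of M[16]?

32

after MOV R5, 12: R5=12
after MOV R1, 32: R1=32
after MOV R6, -1: R6=-1
after MOV R0, 16: R0=16
after MOV R4, -7: R4=-7
STORE R1, [16] → M[16]=32
after MUL R6, 18: R6=(-1)*18=-18
after AND R0, R5: R0=16&12=0
after LOAD R0, [20]: R0=M[20]=45
after SUB R6, R1: R6=(-18)-32=-50
after ADD R6, R0: R6=(-50)+45=-5
after OR R4, 2: R4=(-7)|2=-5
after SUB R0, R1: R0=45-32=13
halt.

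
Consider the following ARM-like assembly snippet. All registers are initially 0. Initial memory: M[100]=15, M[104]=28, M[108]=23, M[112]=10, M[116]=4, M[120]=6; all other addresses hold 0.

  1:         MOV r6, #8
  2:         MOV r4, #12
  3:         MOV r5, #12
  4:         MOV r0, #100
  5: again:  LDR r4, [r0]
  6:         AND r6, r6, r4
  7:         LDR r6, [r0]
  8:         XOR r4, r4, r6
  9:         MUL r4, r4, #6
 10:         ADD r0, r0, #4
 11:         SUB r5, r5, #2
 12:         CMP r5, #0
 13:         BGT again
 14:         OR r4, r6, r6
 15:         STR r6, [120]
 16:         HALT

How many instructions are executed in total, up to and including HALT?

r6=8
r4=12
r5=12
r0=100
r4=M[100]=15
r6=8&15=8
r6=M[100]=15
r4=15^15=0
r4=0*6=0
r0=100+4=104
r5=12-2=10
CMP r5, #0  (cmp 10,0)
BGT again: taken
r4=M[104]=28
r6=15&28=12
r6=M[104]=28
r4=28^28=0
r4=0*6=0
r0=104+4=108
r5=10-2=8
CMP r5, #0  (cmp 8,0)
BGT again: taken
r4=M[108]=23
r6=28&23=20
r6=M[108]=23
r4=23^23=0
r4=0*6=0
r0=108+4=112
r5=8-2=6
CMP r5, #0  (cmp 6,0)
BGT again: taken
r4=M[112]=10
r6=23&10=2
r6=M[112]=10
r4=10^10=0
r4=0*6=0
r0=112+4=116
r5=6-2=4
CMP r5, #0  (cmp 4,0)
BGT again: taken
r4=M[116]=4
r6=10&4=0
r6=M[116]=4
r4=4^4=0
r4=0*6=0
r0=116+4=120
r5=4-2=2
CMP r5, #0  (cmp 2,0)
BGT again: taken
r4=M[120]=6
r6=4&6=4
r6=M[120]=6
r4=6^6=0
r4=0*6=0
r0=120+4=124
r5=2-2=0
CMP r5, #0  (cmp 0,0)
BGT again: not taken
r4=6|6=6
STR r6, [120] → M[120]=6
halt.
Total executed instructions: 61.

61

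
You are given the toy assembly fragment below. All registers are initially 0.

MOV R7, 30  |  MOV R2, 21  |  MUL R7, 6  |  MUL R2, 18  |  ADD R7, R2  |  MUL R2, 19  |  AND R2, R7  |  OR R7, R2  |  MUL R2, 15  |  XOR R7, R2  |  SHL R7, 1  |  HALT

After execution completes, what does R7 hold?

1528

after MOV R7, 30: R7=30
after MOV R2, 21: R2=21
after MUL R7, 6: R7=30*6=180
after MUL R2, 18: R2=21*18=378
after ADD R7, R2: R7=180+378=558
after MUL R2, 19: R2=378*19=7182
after AND R2, R7: R2=7182&558=14
after OR R7, R2: R7=558|14=558
after MUL R2, 15: R2=14*15=210
after XOR R7, R2: R7=558^210=764
after SHL R7, 1: R7=764<<1=1528
halt.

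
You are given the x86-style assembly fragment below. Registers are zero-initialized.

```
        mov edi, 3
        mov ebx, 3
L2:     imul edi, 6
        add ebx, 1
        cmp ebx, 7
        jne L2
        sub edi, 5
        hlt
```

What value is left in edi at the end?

mov edi, 3 → edi=3
mov ebx, 3 → ebx=3
imul edi, 6 → edi=3*6=18
add ebx, 1 → ebx=3+1=4
cmp ebx, 7  (cmp 4,7)
jne L2: taken
imul edi, 6 → edi=18*6=108
add ebx, 1 → ebx=4+1=5
cmp ebx, 7  (cmp 5,7)
jne L2: taken
imul edi, 6 → edi=108*6=648
add ebx, 1 → ebx=5+1=6
cmp ebx, 7  (cmp 6,7)
jne L2: taken
imul edi, 6 → edi=648*6=3888
add ebx, 1 → ebx=6+1=7
cmp ebx, 7  (cmp 7,7)
jne L2: not taken
sub edi, 5 → edi=3888-5=3883
halt.

3883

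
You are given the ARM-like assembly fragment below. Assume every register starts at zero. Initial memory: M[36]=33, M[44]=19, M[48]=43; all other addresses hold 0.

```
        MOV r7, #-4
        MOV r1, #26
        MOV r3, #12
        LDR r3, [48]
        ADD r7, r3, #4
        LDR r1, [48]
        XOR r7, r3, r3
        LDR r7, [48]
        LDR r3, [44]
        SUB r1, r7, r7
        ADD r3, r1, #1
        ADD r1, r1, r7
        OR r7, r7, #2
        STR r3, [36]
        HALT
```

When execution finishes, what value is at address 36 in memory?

r7=-4
r1=26
r3=12
r3=M[48]=43
r7=43+4=47
r1=M[48]=43
r7=43^43=0
r7=M[48]=43
r3=M[44]=19
r1=43-43=0
r3=0+1=1
r1=0+43=43
r7=43|2=43
STR r3, [36] → M[36]=1
halt.

1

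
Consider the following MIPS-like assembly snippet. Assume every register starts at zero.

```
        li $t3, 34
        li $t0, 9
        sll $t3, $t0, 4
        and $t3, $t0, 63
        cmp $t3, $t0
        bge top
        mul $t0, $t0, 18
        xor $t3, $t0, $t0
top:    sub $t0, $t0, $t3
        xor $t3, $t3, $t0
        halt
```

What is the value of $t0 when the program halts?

0

after li $t3, 34: $t3=34
after li $t0, 9: $t0=9
after sll $t3, $t0, 4: $t3=9<<4=144
after and $t3, $t0, 63: $t3=9&63=9
cmp $t3, $t0  (cmp 9,9)
bge top: taken
after sub $t0, $t0, $t3: $t0=9-9=0
after xor $t3, $t3, $t0: $t3=9^0=9
halt.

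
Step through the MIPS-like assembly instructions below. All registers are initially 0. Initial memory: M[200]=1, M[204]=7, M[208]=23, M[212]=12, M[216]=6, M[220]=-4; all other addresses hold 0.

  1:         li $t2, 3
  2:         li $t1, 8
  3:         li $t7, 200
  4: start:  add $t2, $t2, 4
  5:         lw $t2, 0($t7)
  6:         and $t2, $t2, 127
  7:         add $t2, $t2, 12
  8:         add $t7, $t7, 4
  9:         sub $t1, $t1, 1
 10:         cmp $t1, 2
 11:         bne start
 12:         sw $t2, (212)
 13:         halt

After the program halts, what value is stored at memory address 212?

136

$t2=3
$t1=8
$t7=200
$t2=3+4=7
$t2=M[200]=1
$t2=1&127=1
$t2=1+12=13
$t7=200+4=204
$t1=8-1=7
cmp $t1, 2  (cmp 7,2)
bne start: taken
$t2=13+4=17
$t2=M[204]=7
$t2=7&127=7
$t2=7+12=19
$t7=204+4=208
$t1=7-1=6
cmp $t1, 2  (cmp 6,2)
bne start: taken
$t2=19+4=23
$t2=M[208]=23
$t2=23&127=23
$t2=23+12=35
$t7=208+4=212
$t1=6-1=5
cmp $t1, 2  (cmp 5,2)
bne start: taken
$t2=35+4=39
$t2=M[212]=12
$t2=12&127=12
$t2=12+12=24
$t7=212+4=216
$t1=5-1=4
cmp $t1, 2  (cmp 4,2)
bne start: taken
$t2=24+4=28
$t2=M[216]=6
$t2=6&127=6
$t2=6+12=18
$t7=216+4=220
$t1=4-1=3
cmp $t1, 2  (cmp 3,2)
bne start: taken
$t2=18+4=22
$t2=M[220]=-4
$t2=(-4)&127=124
$t2=124+12=136
$t7=220+4=224
$t1=3-1=2
cmp $t1, 2  (cmp 2,2)
bne start: not taken
sw $t2, (212) → M[212]=136
halt.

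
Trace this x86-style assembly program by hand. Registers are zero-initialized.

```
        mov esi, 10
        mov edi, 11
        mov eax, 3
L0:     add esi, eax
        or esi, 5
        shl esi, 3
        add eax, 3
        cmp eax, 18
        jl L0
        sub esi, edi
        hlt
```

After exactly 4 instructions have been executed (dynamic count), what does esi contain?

13

mov esi, 10 → esi=10
mov edi, 11 → edi=11
mov eax, 3 → eax=3
add esi, eax → esi=10+3=13
After step 4: esi = 13.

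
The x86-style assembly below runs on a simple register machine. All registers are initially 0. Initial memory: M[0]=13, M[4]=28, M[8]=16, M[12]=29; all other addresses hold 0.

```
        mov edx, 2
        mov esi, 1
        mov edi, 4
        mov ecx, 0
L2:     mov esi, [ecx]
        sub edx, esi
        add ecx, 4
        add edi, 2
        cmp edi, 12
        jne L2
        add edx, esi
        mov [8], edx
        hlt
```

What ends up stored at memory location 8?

-55

edx=2
esi=1
edi=4
ecx=0
esi=M[0]=13
edx=2-13=-11
ecx=0+4=4
edi=4+2=6
cmp edi, 12  (cmp 6,12)
jne L2: taken
esi=M[4]=28
edx=(-11)-28=-39
ecx=4+4=8
edi=6+2=8
cmp edi, 12  (cmp 8,12)
jne L2: taken
esi=M[8]=16
edx=(-39)-16=-55
ecx=8+4=12
edi=8+2=10
cmp edi, 12  (cmp 10,12)
jne L2: taken
esi=M[12]=29
edx=(-55)-29=-84
ecx=12+4=16
edi=10+2=12
cmp edi, 12  (cmp 12,12)
jne L2: not taken
edx=(-84)+29=-55
mov [8], edx → M[8]=-55
halt.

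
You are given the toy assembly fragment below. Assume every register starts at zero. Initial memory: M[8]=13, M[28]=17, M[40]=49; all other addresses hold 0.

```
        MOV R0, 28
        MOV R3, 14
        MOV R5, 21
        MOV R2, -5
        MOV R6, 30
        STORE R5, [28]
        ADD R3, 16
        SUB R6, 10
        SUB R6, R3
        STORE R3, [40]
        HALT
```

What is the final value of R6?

-10

MOV R0, 28 → R0=28
MOV R3, 14 → R3=14
MOV R5, 21 → R5=21
MOV R2, -5 → R2=-5
MOV R6, 30 → R6=30
STORE R5, [28] → M[28]=21
ADD R3, 16 → R3=14+16=30
SUB R6, 10 → R6=30-10=20
SUB R6, R3 → R6=20-30=-10
STORE R3, [40] → M[40]=30
halt.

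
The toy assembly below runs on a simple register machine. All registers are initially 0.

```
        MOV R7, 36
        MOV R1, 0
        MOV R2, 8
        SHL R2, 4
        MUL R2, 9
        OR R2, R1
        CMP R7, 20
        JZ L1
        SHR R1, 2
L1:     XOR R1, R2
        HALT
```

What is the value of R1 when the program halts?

MOV R7, 36 → R7=36
MOV R1, 0 → R1=0
MOV R2, 8 → R2=8
SHL R2, 4 → R2=8<<4=128
MUL R2, 9 → R2=128*9=1152
OR R2, R1 → R2=1152|0=1152
CMP R7, 20  (cmp 36,20)
JZ L1: not taken
SHR R1, 2 → R1=0>>2=0
XOR R1, R2 → R1=0^1152=1152
halt.

1152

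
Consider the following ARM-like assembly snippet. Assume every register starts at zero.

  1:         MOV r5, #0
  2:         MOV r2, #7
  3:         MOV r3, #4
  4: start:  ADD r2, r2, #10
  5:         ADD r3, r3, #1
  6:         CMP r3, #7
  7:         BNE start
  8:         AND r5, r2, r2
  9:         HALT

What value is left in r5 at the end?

37

r5=0
r2=7
r3=4
r2=7+10=17
r3=4+1=5
CMP r3, #7  (cmp 5,7)
BNE start: taken
r2=17+10=27
r3=5+1=6
CMP r3, #7  (cmp 6,7)
BNE start: taken
r2=27+10=37
r3=6+1=7
CMP r3, #7  (cmp 7,7)
BNE start: not taken
r5=37&37=37
halt.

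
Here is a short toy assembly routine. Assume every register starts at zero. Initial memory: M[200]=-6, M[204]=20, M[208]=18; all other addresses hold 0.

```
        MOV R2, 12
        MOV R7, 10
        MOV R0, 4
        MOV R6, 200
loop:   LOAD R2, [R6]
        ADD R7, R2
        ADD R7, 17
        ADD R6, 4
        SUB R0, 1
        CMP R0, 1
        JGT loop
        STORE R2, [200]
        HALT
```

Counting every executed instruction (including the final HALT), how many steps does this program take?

27

after MOV R2, 12: R2=12
after MOV R7, 10: R7=10
after MOV R0, 4: R0=4
after MOV R6, 200: R6=200
after LOAD R2, [R6]: R2=M[200]=-6
after ADD R7, R2: R7=10+(-6)=4
after ADD R7, 17: R7=4+17=21
after ADD R6, 4: R6=200+4=204
after SUB R0, 1: R0=4-1=3
CMP R0, 1  (cmp 3,1)
JGT loop: taken
after LOAD R2, [R6]: R2=M[204]=20
after ADD R7, R2: R7=21+20=41
after ADD R7, 17: R7=41+17=58
after ADD R6, 4: R6=204+4=208
after SUB R0, 1: R0=3-1=2
CMP R0, 1  (cmp 2,1)
JGT loop: taken
after LOAD R2, [R6]: R2=M[208]=18
after ADD R7, R2: R7=58+18=76
after ADD R7, 17: R7=76+17=93
after ADD R6, 4: R6=208+4=212
after SUB R0, 1: R0=2-1=1
CMP R0, 1  (cmp 1,1)
JGT loop: not taken
STORE R2, [200] → M[200]=18
halt.
Total executed instructions: 27.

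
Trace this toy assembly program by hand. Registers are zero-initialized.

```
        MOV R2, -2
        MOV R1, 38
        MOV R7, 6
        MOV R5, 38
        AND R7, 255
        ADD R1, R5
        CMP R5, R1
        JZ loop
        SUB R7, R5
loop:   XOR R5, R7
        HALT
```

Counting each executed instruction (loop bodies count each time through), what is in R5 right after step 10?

MOV R2, -2 → R2=-2
MOV R1, 38 → R1=38
MOV R7, 6 → R7=6
MOV R5, 38 → R5=38
AND R7, 255 → R7=6&255=6
ADD R1, R5 → R1=38+38=76
CMP R5, R1  (cmp 38,76)
JZ loop: not taken
SUB R7, R5 → R7=6-38=-32
XOR R5, R7 → R5=38^(-32)=-58
After step 10: R5 = -58.

-58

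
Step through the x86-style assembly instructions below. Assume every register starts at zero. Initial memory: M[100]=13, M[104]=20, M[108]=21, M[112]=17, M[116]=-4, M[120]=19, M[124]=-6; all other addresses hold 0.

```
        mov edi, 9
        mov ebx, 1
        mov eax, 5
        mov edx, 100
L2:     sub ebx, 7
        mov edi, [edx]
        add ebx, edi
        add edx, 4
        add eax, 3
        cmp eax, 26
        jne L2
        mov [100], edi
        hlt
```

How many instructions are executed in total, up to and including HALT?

55

after mov edi, 9: edi=9
after mov ebx, 1: ebx=1
after mov eax, 5: eax=5
after mov edx, 100: edx=100
after sub ebx, 7: ebx=1-7=-6
after mov edi, [edx]: edi=M[100]=13
after add ebx, edi: ebx=(-6)+13=7
after add edx, 4: edx=100+4=104
after add eax, 3: eax=5+3=8
cmp eax, 26  (cmp 8,26)
jne L2: taken
after sub ebx, 7: ebx=7-7=0
after mov edi, [edx]: edi=M[104]=20
after add ebx, edi: ebx=0+20=20
after add edx, 4: edx=104+4=108
after add eax, 3: eax=8+3=11
cmp eax, 26  (cmp 11,26)
jne L2: taken
after sub ebx, 7: ebx=20-7=13
after mov edi, [edx]: edi=M[108]=21
after add ebx, edi: ebx=13+21=34
after add edx, 4: edx=108+4=112
after add eax, 3: eax=11+3=14
cmp eax, 26  (cmp 14,26)
jne L2: taken
after sub ebx, 7: ebx=34-7=27
after mov edi, [edx]: edi=M[112]=17
after add ebx, edi: ebx=27+17=44
after add edx, 4: edx=112+4=116
after add eax, 3: eax=14+3=17
cmp eax, 26  (cmp 17,26)
jne L2: taken
after sub ebx, 7: ebx=44-7=37
after mov edi, [edx]: edi=M[116]=-4
after add ebx, edi: ebx=37+(-4)=33
after add edx, 4: edx=116+4=120
after add eax, 3: eax=17+3=20
cmp eax, 26  (cmp 20,26)
jne L2: taken
after sub ebx, 7: ebx=33-7=26
after mov edi, [edx]: edi=M[120]=19
after add ebx, edi: ebx=26+19=45
after add edx, 4: edx=120+4=124
after add eax, 3: eax=20+3=23
cmp eax, 26  (cmp 23,26)
jne L2: taken
after sub ebx, 7: ebx=45-7=38
after mov edi, [edx]: edi=M[124]=-6
after add ebx, edi: ebx=38+(-6)=32
after add edx, 4: edx=124+4=128
after add eax, 3: eax=23+3=26
cmp eax, 26  (cmp 26,26)
jne L2: not taken
mov [100], edi → M[100]=-6
halt.
Total executed instructions: 55.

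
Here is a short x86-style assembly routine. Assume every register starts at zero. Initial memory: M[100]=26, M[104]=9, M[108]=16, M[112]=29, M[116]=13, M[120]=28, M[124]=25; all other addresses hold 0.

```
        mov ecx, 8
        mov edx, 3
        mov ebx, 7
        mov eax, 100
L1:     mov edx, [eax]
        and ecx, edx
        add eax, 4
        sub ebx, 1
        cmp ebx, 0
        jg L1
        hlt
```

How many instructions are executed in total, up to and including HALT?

47

ecx=8
edx=3
ebx=7
eax=100
edx=M[100]=26
ecx=8&26=8
eax=100+4=104
ebx=7-1=6
cmp ebx, 0  (cmp 6,0)
jg L1: taken
edx=M[104]=9
ecx=8&9=8
eax=104+4=108
ebx=6-1=5
cmp ebx, 0  (cmp 5,0)
jg L1: taken
edx=M[108]=16
ecx=8&16=0
eax=108+4=112
ebx=5-1=4
cmp ebx, 0  (cmp 4,0)
jg L1: taken
edx=M[112]=29
ecx=0&29=0
eax=112+4=116
ebx=4-1=3
cmp ebx, 0  (cmp 3,0)
jg L1: taken
edx=M[116]=13
ecx=0&13=0
eax=116+4=120
ebx=3-1=2
cmp ebx, 0  (cmp 2,0)
jg L1: taken
edx=M[120]=28
ecx=0&28=0
eax=120+4=124
ebx=2-1=1
cmp ebx, 0  (cmp 1,0)
jg L1: taken
edx=M[124]=25
ecx=0&25=0
eax=124+4=128
ebx=1-1=0
cmp ebx, 0  (cmp 0,0)
jg L1: not taken
halt.
Total executed instructions: 47.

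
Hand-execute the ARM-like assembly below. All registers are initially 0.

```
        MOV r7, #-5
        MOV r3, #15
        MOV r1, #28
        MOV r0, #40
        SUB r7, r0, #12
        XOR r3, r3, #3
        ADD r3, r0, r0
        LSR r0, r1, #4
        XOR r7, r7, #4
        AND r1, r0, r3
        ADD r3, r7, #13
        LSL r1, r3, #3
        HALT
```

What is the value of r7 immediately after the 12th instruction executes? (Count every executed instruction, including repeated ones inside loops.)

24

r7=-5
r3=15
r1=28
r0=40
r7=40-12=28
r3=15^3=12
r3=40+40=80
r0=28>>4=1
r7=28^4=24
r1=1&80=0
r3=24+13=37
r1=37<<3=296
After step 12: r7 = 24.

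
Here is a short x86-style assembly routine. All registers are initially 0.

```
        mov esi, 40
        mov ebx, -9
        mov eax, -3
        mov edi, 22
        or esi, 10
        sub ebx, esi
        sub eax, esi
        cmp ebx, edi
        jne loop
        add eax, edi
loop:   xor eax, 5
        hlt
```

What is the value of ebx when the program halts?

-51

after mov esi, 40: esi=40
after mov ebx, -9: ebx=-9
after mov eax, -3: eax=-3
after mov edi, 22: edi=22
after or esi, 10: esi=40|10=42
after sub ebx, esi: ebx=(-9)-42=-51
after sub eax, esi: eax=(-3)-42=-45
cmp ebx, edi  (cmp -51,22)
jne loop: taken
after xor eax, 5: eax=(-45)^5=-42
halt.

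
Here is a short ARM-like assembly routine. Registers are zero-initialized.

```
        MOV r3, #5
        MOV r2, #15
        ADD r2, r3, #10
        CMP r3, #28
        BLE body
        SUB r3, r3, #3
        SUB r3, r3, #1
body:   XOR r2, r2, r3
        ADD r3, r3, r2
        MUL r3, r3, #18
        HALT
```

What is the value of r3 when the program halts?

270

MOV r3, #5 → r3=5
MOV r2, #15 → r2=15
ADD r2, r3, #10 → r2=5+10=15
CMP r3, #28  (cmp 5,28)
BLE body: taken
XOR r2, r2, r3 → r2=15^5=10
ADD r3, r3, r2 → r3=5+10=15
MUL r3, r3, #18 → r3=15*18=270
halt.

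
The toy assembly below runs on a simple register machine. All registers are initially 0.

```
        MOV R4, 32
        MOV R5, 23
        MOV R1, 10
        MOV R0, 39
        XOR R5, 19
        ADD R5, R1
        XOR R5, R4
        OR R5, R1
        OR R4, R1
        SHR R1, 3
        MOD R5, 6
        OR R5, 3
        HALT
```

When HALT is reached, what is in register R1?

1

R4=32
R5=23
R1=10
R0=39
R5=23^19=4
R5=4+10=14
R5=14^32=46
R5=46|10=46
R4=32|10=42
R1=10>>3=1
R5=46%6=4
R5=4|3=7
halt.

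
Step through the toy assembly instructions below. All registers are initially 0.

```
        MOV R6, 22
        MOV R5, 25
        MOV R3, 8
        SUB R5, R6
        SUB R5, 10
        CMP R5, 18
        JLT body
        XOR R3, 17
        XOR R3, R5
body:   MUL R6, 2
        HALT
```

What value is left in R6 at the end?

44

after MOV R6, 22: R6=22
after MOV R5, 25: R5=25
after MOV R3, 8: R3=8
after SUB R5, R6: R5=25-22=3
after SUB R5, 10: R5=3-10=-7
CMP R5, 18  (cmp -7,18)
JLT body: taken
after MUL R6, 2: R6=22*2=44
halt.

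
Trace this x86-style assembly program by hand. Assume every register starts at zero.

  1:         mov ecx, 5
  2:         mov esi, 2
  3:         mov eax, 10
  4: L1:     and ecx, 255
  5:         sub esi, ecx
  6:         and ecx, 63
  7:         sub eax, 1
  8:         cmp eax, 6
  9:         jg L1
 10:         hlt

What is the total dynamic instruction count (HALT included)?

28

mov ecx, 5 → ecx=5
mov esi, 2 → esi=2
mov eax, 10 → eax=10
and ecx, 255 → ecx=5&255=5
sub esi, ecx → esi=2-5=-3
and ecx, 63 → ecx=5&63=5
sub eax, 1 → eax=10-1=9
cmp eax, 6  (cmp 9,6)
jg L1: taken
and ecx, 255 → ecx=5&255=5
sub esi, ecx → esi=(-3)-5=-8
and ecx, 63 → ecx=5&63=5
sub eax, 1 → eax=9-1=8
cmp eax, 6  (cmp 8,6)
jg L1: taken
and ecx, 255 → ecx=5&255=5
sub esi, ecx → esi=(-8)-5=-13
and ecx, 63 → ecx=5&63=5
sub eax, 1 → eax=8-1=7
cmp eax, 6  (cmp 7,6)
jg L1: taken
and ecx, 255 → ecx=5&255=5
sub esi, ecx → esi=(-13)-5=-18
and ecx, 63 → ecx=5&63=5
sub eax, 1 → eax=7-1=6
cmp eax, 6  (cmp 6,6)
jg L1: not taken
halt.
Total executed instructions: 28.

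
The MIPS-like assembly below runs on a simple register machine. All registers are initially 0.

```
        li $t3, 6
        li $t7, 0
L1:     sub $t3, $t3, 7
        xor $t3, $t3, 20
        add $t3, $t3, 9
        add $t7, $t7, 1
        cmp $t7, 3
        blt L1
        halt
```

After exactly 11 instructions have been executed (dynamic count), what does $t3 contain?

2

after li $t3, 6: $t3=6
after li $t7, 0: $t7=0
after sub $t3, $t3, 7: $t3=6-7=-1
after xor $t3, $t3, 20: $t3=(-1)^20=-21
after add $t3, $t3, 9: $t3=(-21)+9=-12
after add $t7, $t7, 1: $t7=0+1=1
cmp $t7, 3  (cmp 1,3)
blt L1: taken
after sub $t3, $t3, 7: $t3=(-12)-7=-19
after xor $t3, $t3, 20: $t3=(-19)^20=-7
after add $t3, $t3, 9: $t3=(-7)+9=2
After step 11: $t3 = 2.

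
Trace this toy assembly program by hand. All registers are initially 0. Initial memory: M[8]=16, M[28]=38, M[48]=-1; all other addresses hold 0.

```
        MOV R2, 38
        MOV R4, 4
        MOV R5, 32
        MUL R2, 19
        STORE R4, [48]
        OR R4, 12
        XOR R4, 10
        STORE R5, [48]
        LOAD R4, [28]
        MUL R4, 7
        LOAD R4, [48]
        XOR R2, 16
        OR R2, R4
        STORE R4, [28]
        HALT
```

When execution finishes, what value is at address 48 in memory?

32

after MOV R2, 38: R2=38
after MOV R4, 4: R4=4
after MOV R5, 32: R5=32
after MUL R2, 19: R2=38*19=722
STORE R4, [48] → M[48]=4
after OR R4, 12: R4=4|12=12
after XOR R4, 10: R4=12^10=6
STORE R5, [48] → M[48]=32
after LOAD R4, [28]: R4=M[28]=38
after MUL R4, 7: R4=38*7=266
after LOAD R4, [48]: R4=M[48]=32
after XOR R2, 16: R2=722^16=706
after OR R2, R4: R2=706|32=738
STORE R4, [28] → M[28]=32
halt.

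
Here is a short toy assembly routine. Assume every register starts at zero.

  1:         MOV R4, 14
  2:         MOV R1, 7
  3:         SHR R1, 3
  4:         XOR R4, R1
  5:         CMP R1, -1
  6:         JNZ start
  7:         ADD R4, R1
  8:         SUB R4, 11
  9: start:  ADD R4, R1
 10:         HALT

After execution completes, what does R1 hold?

MOV R4, 14 → R4=14
MOV R1, 7 → R1=7
SHR R1, 3 → R1=7>>3=0
XOR R4, R1 → R4=14^0=14
CMP R1, -1  (cmp 0,-1)
JNZ start: taken
ADD R4, R1 → R4=14+0=14
halt.

0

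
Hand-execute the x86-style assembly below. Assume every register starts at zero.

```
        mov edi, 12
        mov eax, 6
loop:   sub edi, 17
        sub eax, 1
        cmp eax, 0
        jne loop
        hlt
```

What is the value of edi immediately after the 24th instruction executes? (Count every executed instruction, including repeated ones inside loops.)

-90

mov edi, 12 → edi=12
mov eax, 6 → eax=6
sub edi, 17 → edi=12-17=-5
sub eax, 1 → eax=6-1=5
cmp eax, 0  (cmp 5,0)
jne loop: taken
sub edi, 17 → edi=(-5)-17=-22
sub eax, 1 → eax=5-1=4
cmp eax, 0  (cmp 4,0)
jne loop: taken
sub edi, 17 → edi=(-22)-17=-39
sub eax, 1 → eax=4-1=3
cmp eax, 0  (cmp 3,0)
jne loop: taken
sub edi, 17 → edi=(-39)-17=-56
sub eax, 1 → eax=3-1=2
cmp eax, 0  (cmp 2,0)
jne loop: taken
sub edi, 17 → edi=(-56)-17=-73
sub eax, 1 → eax=2-1=1
cmp eax, 0  (cmp 1,0)
jne loop: taken
sub edi, 17 → edi=(-73)-17=-90
sub eax, 1 → eax=1-1=0
After step 24: edi = -90.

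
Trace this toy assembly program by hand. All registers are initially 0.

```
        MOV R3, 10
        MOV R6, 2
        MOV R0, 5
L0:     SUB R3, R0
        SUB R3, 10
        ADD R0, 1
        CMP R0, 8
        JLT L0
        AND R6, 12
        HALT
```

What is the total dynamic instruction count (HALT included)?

20

R3=10
R6=2
R0=5
R3=10-5=5
R3=5-10=-5
R0=5+1=6
CMP R0, 8  (cmp 6,8)
JLT L0: taken
R3=(-5)-6=-11
R3=(-11)-10=-21
R0=6+1=7
CMP R0, 8  (cmp 7,8)
JLT L0: taken
R3=(-21)-7=-28
R3=(-28)-10=-38
R0=7+1=8
CMP R0, 8  (cmp 8,8)
JLT L0: not taken
R6=2&12=0
halt.
Total executed instructions: 20.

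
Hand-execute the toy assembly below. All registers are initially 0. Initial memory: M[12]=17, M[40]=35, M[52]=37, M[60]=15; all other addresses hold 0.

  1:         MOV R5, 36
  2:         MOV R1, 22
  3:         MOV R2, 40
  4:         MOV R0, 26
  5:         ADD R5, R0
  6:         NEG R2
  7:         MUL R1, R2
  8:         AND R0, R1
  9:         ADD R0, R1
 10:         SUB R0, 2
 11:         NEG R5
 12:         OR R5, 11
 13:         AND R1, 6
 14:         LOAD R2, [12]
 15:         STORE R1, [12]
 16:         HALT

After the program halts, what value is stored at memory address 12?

after MOV R5, 36: R5=36
after MOV R1, 22: R1=22
after MOV R2, 40: R2=40
after MOV R0, 26: R0=26
after ADD R5, R0: R5=36+26=62
after NEG R2: R2=-(40)=-40
after MUL R1, R2: R1=22*(-40)=-880
after AND R0, R1: R0=26&(-880)=16
after ADD R0, R1: R0=16+(-880)=-864
after SUB R0, 2: R0=(-864)-2=-866
after NEG R5: R5=-(62)=-62
after OR R5, 11: R5=(-62)|11=-53
after AND R1, 6: R1=(-880)&6=0
after LOAD R2, [12]: R2=M[12]=17
STORE R1, [12] → M[12]=0
halt.

0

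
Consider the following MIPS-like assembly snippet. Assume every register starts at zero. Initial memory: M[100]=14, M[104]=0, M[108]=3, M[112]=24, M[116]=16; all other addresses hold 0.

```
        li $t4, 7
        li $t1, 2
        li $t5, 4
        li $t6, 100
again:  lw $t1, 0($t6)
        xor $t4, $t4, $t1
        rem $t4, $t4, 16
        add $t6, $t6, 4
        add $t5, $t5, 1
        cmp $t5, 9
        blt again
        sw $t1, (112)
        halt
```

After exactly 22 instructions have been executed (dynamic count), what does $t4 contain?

10

after li $t4, 7: $t4=7
after li $t1, 2: $t1=2
after li $t5, 4: $t5=4
after li $t6, 100: $t6=100
after lw $t1, 0($t6): $t1=M[100]=14
after xor $t4, $t4, $t1: $t4=7^14=9
after rem $t4, $t4, 16: $t4=9%16=9
after add $t6, $t6, 4: $t6=100+4=104
after add $t5, $t5, 1: $t5=4+1=5
cmp $t5, 9  (cmp 5,9)
blt again: taken
after lw $t1, 0($t6): $t1=M[104]=0
after xor $t4, $t4, $t1: $t4=9^0=9
after rem $t4, $t4, 16: $t4=9%16=9
after add $t6, $t6, 4: $t6=104+4=108
after add $t5, $t5, 1: $t5=5+1=6
cmp $t5, 9  (cmp 6,9)
blt again: taken
after lw $t1, 0($t6): $t1=M[108]=3
after xor $t4, $t4, $t1: $t4=9^3=10
after rem $t4, $t4, 16: $t4=10%16=10
after add $t6, $t6, 4: $t6=108+4=112
After step 22: $t4 = 10.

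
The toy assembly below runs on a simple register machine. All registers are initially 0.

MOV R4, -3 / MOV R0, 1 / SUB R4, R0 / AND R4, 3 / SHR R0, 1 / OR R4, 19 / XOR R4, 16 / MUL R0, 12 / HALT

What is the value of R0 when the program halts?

R4=-3
R0=1
R4=(-3)-1=-4
R4=(-4)&3=0
R0=1>>1=0
R4=0|19=19
R4=19^16=3
R0=0*12=0
halt.

0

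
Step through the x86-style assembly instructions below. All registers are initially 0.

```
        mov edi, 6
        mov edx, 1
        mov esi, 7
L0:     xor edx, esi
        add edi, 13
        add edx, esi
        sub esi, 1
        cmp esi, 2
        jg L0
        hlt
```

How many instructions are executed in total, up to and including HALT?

34

mov edi, 6 → edi=6
mov edx, 1 → edx=1
mov esi, 7 → esi=7
xor edx, esi → edx=1^7=6
add edi, 13 → edi=6+13=19
add edx, esi → edx=6+7=13
sub esi, 1 → esi=7-1=6
cmp esi, 2  (cmp 6,2)
jg L0: taken
xor edx, esi → edx=13^6=11
add edi, 13 → edi=19+13=32
add edx, esi → edx=11+6=17
sub esi, 1 → esi=6-1=5
cmp esi, 2  (cmp 5,2)
jg L0: taken
xor edx, esi → edx=17^5=20
add edi, 13 → edi=32+13=45
add edx, esi → edx=20+5=25
sub esi, 1 → esi=5-1=4
cmp esi, 2  (cmp 4,2)
jg L0: taken
xor edx, esi → edx=25^4=29
add edi, 13 → edi=45+13=58
add edx, esi → edx=29+4=33
sub esi, 1 → esi=4-1=3
cmp esi, 2  (cmp 3,2)
jg L0: taken
xor edx, esi → edx=33^3=34
add edi, 13 → edi=58+13=71
add edx, esi → edx=34+3=37
sub esi, 1 → esi=3-1=2
cmp esi, 2  (cmp 2,2)
jg L0: not taken
halt.
Total executed instructions: 34.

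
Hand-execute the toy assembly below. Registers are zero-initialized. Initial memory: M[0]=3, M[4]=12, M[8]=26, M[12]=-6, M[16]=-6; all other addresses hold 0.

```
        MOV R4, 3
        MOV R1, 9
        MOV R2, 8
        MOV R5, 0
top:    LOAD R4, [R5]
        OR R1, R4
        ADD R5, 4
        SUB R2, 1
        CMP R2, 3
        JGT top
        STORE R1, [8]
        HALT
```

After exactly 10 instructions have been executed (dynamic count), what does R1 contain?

MOV R4, 3 → R4=3
MOV R1, 9 → R1=9
MOV R2, 8 → R2=8
MOV R5, 0 → R5=0
LOAD R4, [R5] → R4=M[0]=3
OR R1, R4 → R1=9|3=11
ADD R5, 4 → R5=0+4=4
SUB R2, 1 → R2=8-1=7
CMP R2, 3  (cmp 7,3)
JGT top: taken
After step 10: R1 = 11.

11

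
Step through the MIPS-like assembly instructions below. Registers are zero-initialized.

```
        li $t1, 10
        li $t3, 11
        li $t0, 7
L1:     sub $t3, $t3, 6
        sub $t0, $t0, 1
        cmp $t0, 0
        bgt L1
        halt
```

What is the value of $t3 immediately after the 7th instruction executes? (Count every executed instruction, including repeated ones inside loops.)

after li $t1, 10: $t1=10
after li $t3, 11: $t3=11
after li $t0, 7: $t0=7
after sub $t3, $t3, 6: $t3=11-6=5
after sub $t0, $t0, 1: $t0=7-1=6
cmp $t0, 0  (cmp 6,0)
bgt L1: taken
After step 7: $t3 = 5.

5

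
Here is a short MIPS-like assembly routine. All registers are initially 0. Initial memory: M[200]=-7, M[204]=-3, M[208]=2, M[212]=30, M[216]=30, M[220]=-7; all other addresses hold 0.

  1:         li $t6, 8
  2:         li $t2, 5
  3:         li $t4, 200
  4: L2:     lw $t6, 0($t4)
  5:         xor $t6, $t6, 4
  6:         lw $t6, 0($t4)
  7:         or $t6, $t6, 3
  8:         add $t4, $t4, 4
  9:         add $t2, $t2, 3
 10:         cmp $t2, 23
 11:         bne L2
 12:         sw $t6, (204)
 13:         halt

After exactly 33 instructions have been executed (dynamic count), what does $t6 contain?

31

li $t6, 8 → $t6=8
li $t2, 5 → $t2=5
li $t4, 200 → $t4=200
lw $t6, 0($t4) → $t6=M[200]=-7
xor $t6, $t6, 4 → $t6=(-7)^4=-3
lw $t6, 0($t4) → $t6=M[200]=-7
or $t6, $t6, 3 → $t6=(-7)|3=-5
add $t4, $t4, 4 → $t4=200+4=204
add $t2, $t2, 3 → $t2=5+3=8
cmp $t2, 23  (cmp 8,23)
bne L2: taken
lw $t6, 0($t4) → $t6=M[204]=-3
xor $t6, $t6, 4 → $t6=(-3)^4=-7
lw $t6, 0($t4) → $t6=M[204]=-3
or $t6, $t6, 3 → $t6=(-3)|3=-1
add $t4, $t4, 4 → $t4=204+4=208
add $t2, $t2, 3 → $t2=8+3=11
cmp $t2, 23  (cmp 11,23)
bne L2: taken
lw $t6, 0($t4) → $t6=M[208]=2
xor $t6, $t6, 4 → $t6=2^4=6
lw $t6, 0($t4) → $t6=M[208]=2
or $t6, $t6, 3 → $t6=2|3=3
add $t4, $t4, 4 → $t4=208+4=212
add $t2, $t2, 3 → $t2=11+3=14
cmp $t2, 23  (cmp 14,23)
bne L2: taken
lw $t6, 0($t4) → $t6=M[212]=30
xor $t6, $t6, 4 → $t6=30^4=26
lw $t6, 0($t4) → $t6=M[212]=30
or $t6, $t6, 3 → $t6=30|3=31
add $t4, $t4, 4 → $t4=212+4=216
add $t2, $t2, 3 → $t2=14+3=17
After step 33: $t6 = 31.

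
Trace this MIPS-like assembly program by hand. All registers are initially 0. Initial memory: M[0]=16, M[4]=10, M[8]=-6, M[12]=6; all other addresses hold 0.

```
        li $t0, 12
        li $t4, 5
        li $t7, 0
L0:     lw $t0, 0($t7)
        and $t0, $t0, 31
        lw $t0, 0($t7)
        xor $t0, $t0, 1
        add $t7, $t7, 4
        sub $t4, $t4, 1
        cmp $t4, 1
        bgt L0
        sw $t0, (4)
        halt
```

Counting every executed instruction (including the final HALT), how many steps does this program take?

$t0=12
$t4=5
$t7=0
$t0=M[0]=16
$t0=16&31=16
$t0=M[0]=16
$t0=16^1=17
$t7=0+4=4
$t4=5-1=4
cmp $t4, 1  (cmp 4,1)
bgt L0: taken
$t0=M[4]=10
$t0=10&31=10
$t0=M[4]=10
$t0=10^1=11
$t7=4+4=8
$t4=4-1=3
cmp $t4, 1  (cmp 3,1)
bgt L0: taken
$t0=M[8]=-6
$t0=(-6)&31=26
$t0=M[8]=-6
$t0=(-6)^1=-5
$t7=8+4=12
$t4=3-1=2
cmp $t4, 1  (cmp 2,1)
bgt L0: taken
$t0=M[12]=6
$t0=6&31=6
$t0=M[12]=6
$t0=6^1=7
$t7=12+4=16
$t4=2-1=1
cmp $t4, 1  (cmp 1,1)
bgt L0: not taken
sw $t0, (4) → M[4]=7
halt.
Total executed instructions: 37.

37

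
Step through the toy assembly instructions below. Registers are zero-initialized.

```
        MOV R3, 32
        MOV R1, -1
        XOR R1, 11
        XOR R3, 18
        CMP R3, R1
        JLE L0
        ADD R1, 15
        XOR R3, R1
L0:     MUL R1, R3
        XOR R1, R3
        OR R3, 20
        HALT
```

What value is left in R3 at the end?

53

MOV R3, 32 → R3=32
MOV R1, -1 → R1=-1
XOR R1, 11 → R1=(-1)^11=-12
XOR R3, 18 → R3=32^18=50
CMP R3, R1  (cmp 50,-12)
JLE L0: not taken
ADD R1, 15 → R1=(-12)+15=3
XOR R3, R1 → R3=50^3=49
MUL R1, R3 → R1=3*49=147
XOR R1, R3 → R1=147^49=162
OR R3, 20 → R3=49|20=53
halt.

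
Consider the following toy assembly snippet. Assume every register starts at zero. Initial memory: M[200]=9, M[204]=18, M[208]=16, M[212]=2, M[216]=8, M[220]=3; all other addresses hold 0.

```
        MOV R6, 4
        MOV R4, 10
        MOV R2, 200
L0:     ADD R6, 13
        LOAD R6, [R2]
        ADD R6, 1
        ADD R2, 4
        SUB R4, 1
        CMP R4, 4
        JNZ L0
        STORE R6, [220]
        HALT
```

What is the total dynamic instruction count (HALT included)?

R6=4
R4=10
R2=200
R6=4+13=17
R6=M[200]=9
R6=9+1=10
R2=200+4=204
R4=10-1=9
CMP R4, 4  (cmp 9,4)
JNZ L0: taken
R6=10+13=23
R6=M[204]=18
R6=18+1=19
R2=204+4=208
R4=9-1=8
CMP R4, 4  (cmp 8,4)
JNZ L0: taken
R6=19+13=32
R6=M[208]=16
R6=16+1=17
R2=208+4=212
R4=8-1=7
CMP R4, 4  (cmp 7,4)
JNZ L0: taken
R6=17+13=30
R6=M[212]=2
R6=2+1=3
R2=212+4=216
R4=7-1=6
CMP R4, 4  (cmp 6,4)
JNZ L0: taken
R6=3+13=16
R6=M[216]=8
R6=8+1=9
R2=216+4=220
R4=6-1=5
CMP R4, 4  (cmp 5,4)
JNZ L0: taken
R6=9+13=22
R6=M[220]=3
R6=3+1=4
R2=220+4=224
R4=5-1=4
CMP R4, 4  (cmp 4,4)
JNZ L0: not taken
STORE R6, [220] → M[220]=4
halt.
Total executed instructions: 47.

47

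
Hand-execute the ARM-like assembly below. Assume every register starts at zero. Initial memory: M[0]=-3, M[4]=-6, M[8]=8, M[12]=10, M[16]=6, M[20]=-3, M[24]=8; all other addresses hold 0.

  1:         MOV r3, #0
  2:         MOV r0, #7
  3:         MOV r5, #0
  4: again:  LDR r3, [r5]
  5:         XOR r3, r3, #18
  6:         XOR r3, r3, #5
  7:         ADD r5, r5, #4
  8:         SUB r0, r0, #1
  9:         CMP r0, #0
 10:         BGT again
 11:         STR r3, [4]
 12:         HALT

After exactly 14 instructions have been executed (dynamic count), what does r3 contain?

after MOV r3, #0: r3=0
after MOV r0, #7: r0=7
after MOV r5, #0: r5=0
after LDR r3, [r5]: r3=M[0]=-3
after XOR r3, r3, #18: r3=(-3)^18=-17
after XOR r3, r3, #5: r3=(-17)^5=-22
after ADD r5, r5, #4: r5=0+4=4
after SUB r0, r0, #1: r0=7-1=6
CMP r0, #0  (cmp 6,0)
BGT again: taken
after LDR r3, [r5]: r3=M[4]=-6
after XOR r3, r3, #18: r3=(-6)^18=-24
after XOR r3, r3, #5: r3=(-24)^5=-19
after ADD r5, r5, #4: r5=4+4=8
After step 14: r3 = -19.

-19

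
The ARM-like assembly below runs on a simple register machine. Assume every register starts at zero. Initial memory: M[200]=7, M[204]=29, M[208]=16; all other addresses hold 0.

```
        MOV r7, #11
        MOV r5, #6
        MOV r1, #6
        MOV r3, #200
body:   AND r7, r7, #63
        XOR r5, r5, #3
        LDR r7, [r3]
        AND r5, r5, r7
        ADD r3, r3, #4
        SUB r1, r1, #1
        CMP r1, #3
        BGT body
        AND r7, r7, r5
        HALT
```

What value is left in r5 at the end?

0

MOV r7, #11 → r7=11
MOV r5, #6 → r5=6
MOV r1, #6 → r1=6
MOV r3, #200 → r3=200
AND r7, r7, #63 → r7=11&63=11
XOR r5, r5, #3 → r5=6^3=5
LDR r7, [r3] → r7=M[200]=7
AND r5, r5, r7 → r5=5&7=5
ADD r3, r3, #4 → r3=200+4=204
SUB r1, r1, #1 → r1=6-1=5
CMP r1, #3  (cmp 5,3)
BGT body: taken
AND r7, r7, #63 → r7=7&63=7
XOR r5, r5, #3 → r5=5^3=6
LDR r7, [r3] → r7=M[204]=29
AND r5, r5, r7 → r5=6&29=4
ADD r3, r3, #4 → r3=204+4=208
SUB r1, r1, #1 → r1=5-1=4
CMP r1, #3  (cmp 4,3)
BGT body: taken
AND r7, r7, #63 → r7=29&63=29
XOR r5, r5, #3 → r5=4^3=7
LDR r7, [r3] → r7=M[208]=16
AND r5, r5, r7 → r5=7&16=0
ADD r3, r3, #4 → r3=208+4=212
SUB r1, r1, #1 → r1=4-1=3
CMP r1, #3  (cmp 3,3)
BGT body: not taken
AND r7, r7, r5 → r7=16&0=0
halt.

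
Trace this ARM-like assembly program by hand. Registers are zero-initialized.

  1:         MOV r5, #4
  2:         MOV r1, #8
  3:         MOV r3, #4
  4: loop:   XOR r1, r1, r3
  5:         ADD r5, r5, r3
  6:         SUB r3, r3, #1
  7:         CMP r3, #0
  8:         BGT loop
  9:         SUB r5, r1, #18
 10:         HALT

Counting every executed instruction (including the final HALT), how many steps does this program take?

after MOV r5, #4: r5=4
after MOV r1, #8: r1=8
after MOV r3, #4: r3=4
after XOR r1, r1, r3: r1=8^4=12
after ADD r5, r5, r3: r5=4+4=8
after SUB r3, r3, #1: r3=4-1=3
CMP r3, #0  (cmp 3,0)
BGT loop: taken
after XOR r1, r1, r3: r1=12^3=15
after ADD r5, r5, r3: r5=8+3=11
after SUB r3, r3, #1: r3=3-1=2
CMP r3, #0  (cmp 2,0)
BGT loop: taken
after XOR r1, r1, r3: r1=15^2=13
after ADD r5, r5, r3: r5=11+2=13
after SUB r3, r3, #1: r3=2-1=1
CMP r3, #0  (cmp 1,0)
BGT loop: taken
after XOR r1, r1, r3: r1=13^1=12
after ADD r5, r5, r3: r5=13+1=14
after SUB r3, r3, #1: r3=1-1=0
CMP r3, #0  (cmp 0,0)
BGT loop: not taken
after SUB r5, r1, #18: r5=12-18=-6
halt.
Total executed instructions: 25.

25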